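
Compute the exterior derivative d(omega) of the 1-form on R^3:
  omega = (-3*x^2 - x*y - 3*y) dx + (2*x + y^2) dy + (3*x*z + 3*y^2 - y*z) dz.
d(omega) = (x + 5) dx ∧ dy + (3*z) dx ∧ dz + (6*y - z) dy ∧ dz

For a 1-form omega = sum_i f_i dx_i, the exterior derivative is
  d(omega) = sum_{i < j} (∂f_j/∂x_i - ∂f_i/∂x_j) dx_i ∧ dx_j.
  coefficient of dx ∧ dy: ∂f_2/∂x - ∂f_1/∂y = ∂(2*x + y^2)/∂x - ∂(-3*x^2 - x*y - 3*y)/∂y = x + 5
  coefficient of dx ∧ dz: ∂f_3/∂x - ∂f_1/∂z = ∂(3*x*z + 3*y^2 - y*z)/∂x - ∂(-3*x^2 - x*y - 3*y)/∂z = 3*z
  coefficient of dy ∧ dz: ∂f_3/∂y - ∂f_2/∂z = ∂(3*x*z + 3*y^2 - y*z)/∂y - ∂(2*x + y^2)/∂z = 6*y - z
Assembling: d(omega) = (x + 5) dx ∧ dy + (3*z) dx ∧ dz + (6*y - z) dy ∧ dz.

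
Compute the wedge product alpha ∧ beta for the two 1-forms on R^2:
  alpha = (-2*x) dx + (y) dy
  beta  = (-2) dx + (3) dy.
alpha ∧ beta = (-6*x + 2*y) dx ∧ dy

Distribute the wedge, using dx_i ∧ dx_j = -dx_j ∧ dx_i and dx_i ∧ dx_i = 0. For each pair (i, j) with i < j, the coefficient of dx_i ∧ dx_j in alpha ∧ beta is (alpha_i * beta_j - alpha_j * beta_i). Collecting: alpha ∧ beta = (-6*x + 2*y) dx ∧ dy.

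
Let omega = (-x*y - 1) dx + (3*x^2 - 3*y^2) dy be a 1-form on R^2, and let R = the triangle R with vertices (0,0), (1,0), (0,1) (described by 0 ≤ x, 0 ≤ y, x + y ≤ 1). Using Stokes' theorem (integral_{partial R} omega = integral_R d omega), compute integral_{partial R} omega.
integral_(partial R) omega = 7/6

Stokes: integral_partial_R omega = integral_R d omega with d omega = (∂Q/∂x - ∂P/∂y) dx ∧ dy.
  ∂Q/∂x = 6*x
  ∂P/∂y = -x
  integrand = ∂Q/∂x - ∂P/∂y = 7*x.
Integrating over R: integral_0^1 integral_0^{1-x} (7*x) dy dx = 7/6.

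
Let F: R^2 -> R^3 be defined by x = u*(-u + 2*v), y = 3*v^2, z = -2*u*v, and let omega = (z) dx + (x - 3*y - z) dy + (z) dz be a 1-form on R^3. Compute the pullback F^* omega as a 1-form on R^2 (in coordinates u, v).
F^* omega = (4*u^2*v) du + (6*v*(-u^2 + 4*u*v - 9*v^2)) dv

Using F^*(f dg) = (f ∘ F) d(g ∘ F), substitute each coordinate x_i by F_i(u, v) in f_i, and replace dx_i by d F_i = (∂F_i/∂u) du + (∂F_i/∂v) dv.
  For the x component: f_1(F) = -2*u*v; d F_1 = (-2*u + 2*v) du + (2*u) dv
  For the y component: f_2(F) = -u^2 + 4*u*v - 9*v^2; d F_2 = (0) du + (6*v) dv
  For the z component: f_3(F) = -2*u*v; d F_3 = (-2*v) du + (-2*u) dv
Combining and collecting du, dv coefficients:
  coeff of du: 4*u^2*v
  coeff of dv: 6*v*(-u^2 + 4*u*v - 9*v^2)
F^* omega = (4*u^2*v) du + (6*v*(-u^2 + 4*u*v - 9*v^2)) dv.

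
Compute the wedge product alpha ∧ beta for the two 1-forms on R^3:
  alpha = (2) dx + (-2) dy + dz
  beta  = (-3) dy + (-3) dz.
alpha ∧ beta = (-6) dx ∧ dy + (-6) dx ∧ dz + (9) dy ∧ dz

Distribute the wedge, using dx_i ∧ dx_j = -dx_j ∧ dx_i and dx_i ∧ dx_i = 0. For each pair (i, j) with i < j, the coefficient of dx_i ∧ dx_j in alpha ∧ beta is (alpha_i * beta_j - alpha_j * beta_i). Collecting: alpha ∧ beta = (-6) dx ∧ dy + (-6) dx ∧ dz + (9) dy ∧ dz.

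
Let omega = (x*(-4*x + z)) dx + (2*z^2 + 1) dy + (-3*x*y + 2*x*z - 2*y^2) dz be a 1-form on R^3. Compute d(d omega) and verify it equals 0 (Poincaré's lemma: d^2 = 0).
d(d omega) = 0

Step 1: d omega = sum_{i<j} (∂f_j/∂x_i - ∂f_i/∂x_j) dx_i ∧ dx_j:
  coeff of dx ∧ dy: 0
  coeff of dx ∧ dz: -x - 3*y + 2*z
  coeff of dy ∧ dz: -3*x - 4*y - 4*z
Step 2: Apply d again to each 2-form coefficient. The only possible 3-form in R^3 is dx ∧ dy ∧ dz, with coefficient
  ∂(coeff of dy∧dz)/∂x - ∂(coeff of dx∧dz)/∂y + ∂(coeff of dx∧dy)/∂z
  = ∂/∂x (-3*x - 4*y - 4*z) - ∂/∂y (-x - 3*y + 2*z) + ∂/∂z (0).
Each of these terms simplifies to sums of mixed partials that cancel in pairs. The result is 0 (by equality of mixed partials for smooth functions — Schwarz / Clairaut).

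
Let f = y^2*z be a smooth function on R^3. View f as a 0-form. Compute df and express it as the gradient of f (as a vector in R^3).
df = (0) dx + (2*y*z) dy + (y^2) dz; grad f = (0, 2*y*z, y^2)

For a 0-form f, d f = (∂f/∂x) dx + (∂f/∂y) dy + (∂f/∂z) dz. The components of the vector representation are exactly the entries of grad f in Cartesian coordinates:
  ∂f/∂x = 0
  ∂f/∂y = 2*y*z
  ∂f/∂z = y^2.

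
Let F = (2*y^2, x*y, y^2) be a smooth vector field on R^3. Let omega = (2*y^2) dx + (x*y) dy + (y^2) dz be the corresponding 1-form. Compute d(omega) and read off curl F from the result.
d(omega) = (2*y) dy ∧ dz + (0) dz ∧ dx + (-3*y) dx ∧ dy; curl F = (2*y, 0, -3*y)

d omega = sum_{i<j} (∂f_j/∂x_i - ∂f_i/∂x_j) dx_i ∧ dx_j. Under the identification (dy ∧ dz, dz ∧ dx, dx ∧ dy) ↔ (e_x, e_y, e_z), the coefficients are exactly the components of curl F. Compute:
  ∂R/∂y - ∂Q/∂z = (2*y) - (0) = 2*y
  ∂P/∂z - ∂R/∂x = (0) - (0) = 0
  ∂Q/∂x - ∂P/∂y = (y) - (4*y) = -3*y.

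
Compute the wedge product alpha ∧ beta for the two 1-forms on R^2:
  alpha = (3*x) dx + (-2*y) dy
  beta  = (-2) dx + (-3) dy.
alpha ∧ beta = (-9*x - 4*y) dx ∧ dy

Distribute the wedge, using dx_i ∧ dx_j = -dx_j ∧ dx_i and dx_i ∧ dx_i = 0. For each pair (i, j) with i < j, the coefficient of dx_i ∧ dx_j in alpha ∧ beta is (alpha_i * beta_j - alpha_j * beta_i). Collecting: alpha ∧ beta = (-9*x - 4*y) dx ∧ dy.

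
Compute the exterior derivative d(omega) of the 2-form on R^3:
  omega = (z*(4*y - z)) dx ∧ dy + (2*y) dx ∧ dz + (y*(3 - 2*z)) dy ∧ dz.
d(omega) = (4*y - 2*z - 2) dx ∧ dy ∧ dz

For a 2-form omega = sum_{i<j} g_{ij} dx_i ∧ dx_j, the exterior derivative is
  d(omega) = sum_{i<j} d(g_{ij}) ∧ dx_i ∧ dx_j = sum_{i<j, k} (∂g_{ij}/∂x_k) dx_k ∧ dx_i ∧ dx_j.
Expand each term, using dx_k ∧ dx_i ∧ dx_j = sgn(permutation) dx_{(a)} ∧ dx_{(b)} ∧ dx_{(c)} with (a < b < c) sorted:
  d(z*(4*y - z)) includes (∂/∂z)(z*(4*y - z)) dz = (4*y - 2*z) dz, which multiplied by dx ∧ dy gives (4*y - 2*z) dx ∧ dy ∧ dz
  d(2*y) includes (∂/∂y)(2*y) dy = (2) dy, which multiplied by dx ∧ dz gives (-2) dx ∧ dy ∧ dz
Collecting like 3-forms: d(omega) = (4*y - 2*z - 2) dx ∧ dy ∧ dz.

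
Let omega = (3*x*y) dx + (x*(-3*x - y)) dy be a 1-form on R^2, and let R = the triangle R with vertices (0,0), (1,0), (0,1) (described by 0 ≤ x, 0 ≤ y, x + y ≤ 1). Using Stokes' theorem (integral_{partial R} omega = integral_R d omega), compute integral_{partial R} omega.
integral_(partial R) omega = -5/3

Stokes: integral_partial_R omega = integral_R d omega with d omega = (∂Q/∂x - ∂P/∂y) dx ∧ dy.
  ∂Q/∂x = -6*x - y
  ∂P/∂y = 3*x
  integrand = ∂Q/∂x - ∂P/∂y = -9*x - y.
Integrating over R: integral_0^1 integral_0^{1-x} (-9*x - y) dy dx = -5/3.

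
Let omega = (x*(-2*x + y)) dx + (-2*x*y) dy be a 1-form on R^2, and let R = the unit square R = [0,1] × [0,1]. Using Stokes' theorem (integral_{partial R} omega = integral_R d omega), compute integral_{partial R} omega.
integral_(partial R) omega = -3/2

Stokes: integral_partial_R omega = integral_R d omega with d omega = (∂Q/∂x - ∂P/∂y) dx ∧ dy.
  ∂Q/∂x = -2*y
  ∂P/∂y = x
  integrand = ∂Q/∂x - ∂P/∂y = -x - 2*y.
Integrating over R: integral_0^1 integral_0^1 (-x - 2*y) dx dy = -3/2.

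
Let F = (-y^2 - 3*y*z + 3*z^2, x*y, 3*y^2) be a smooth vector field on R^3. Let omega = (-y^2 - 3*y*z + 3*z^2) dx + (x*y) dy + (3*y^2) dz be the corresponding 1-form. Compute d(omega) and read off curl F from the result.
d(omega) = (6*y) dy ∧ dz + (-3*y + 6*z) dz ∧ dx + (3*y + 3*z) dx ∧ dy; curl F = (6*y, -3*y + 6*z, 3*y + 3*z)

d omega = sum_{i<j} (∂f_j/∂x_i - ∂f_i/∂x_j) dx_i ∧ dx_j. Under the identification (dy ∧ dz, dz ∧ dx, dx ∧ dy) ↔ (e_x, e_y, e_z), the coefficients are exactly the components of curl F. Compute:
  ∂R/∂y - ∂Q/∂z = (6*y) - (0) = 6*y
  ∂P/∂z - ∂R/∂x = (-3*y + 6*z) - (0) = -3*y + 6*z
  ∂Q/∂x - ∂P/∂y = (y) - (-2*y - 3*z) = 3*y + 3*z.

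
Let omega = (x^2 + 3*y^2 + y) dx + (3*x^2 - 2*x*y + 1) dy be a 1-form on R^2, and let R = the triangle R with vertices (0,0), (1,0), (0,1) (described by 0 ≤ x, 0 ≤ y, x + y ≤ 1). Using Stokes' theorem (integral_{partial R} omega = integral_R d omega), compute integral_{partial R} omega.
integral_(partial R) omega = -5/6

Stokes: integral_partial_R omega = integral_R d omega with d omega = (∂Q/∂x - ∂P/∂y) dx ∧ dy.
  ∂Q/∂x = 6*x - 2*y
  ∂P/∂y = 6*y + 1
  integrand = ∂Q/∂x - ∂P/∂y = 6*x - 8*y - 1.
Integrating over R: integral_0^1 integral_0^{1-x} (6*x - 8*y - 1) dy dx = -5/6.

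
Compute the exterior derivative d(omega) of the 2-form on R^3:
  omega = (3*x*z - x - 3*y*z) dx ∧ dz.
d(omega) = (3*z) dx ∧ dy ∧ dz

For a 2-form omega = sum_{i<j} g_{ij} dx_i ∧ dx_j, the exterior derivative is
  d(omega) = sum_{i<j} d(g_{ij}) ∧ dx_i ∧ dx_j = sum_{i<j, k} (∂g_{ij}/∂x_k) dx_k ∧ dx_i ∧ dx_j.
Expand each term, using dx_k ∧ dx_i ∧ dx_j = sgn(permutation) dx_{(a)} ∧ dx_{(b)} ∧ dx_{(c)} with (a < b < c) sorted:
  d(3*x*z - x - 3*y*z) includes (∂/∂y)(3*x*z - x - 3*y*z) dy = (-3*z) dy, which multiplied by dx ∧ dz gives (3*z) dx ∧ dy ∧ dz
Collecting like 3-forms: d(omega) = (3*z) dx ∧ dy ∧ dz.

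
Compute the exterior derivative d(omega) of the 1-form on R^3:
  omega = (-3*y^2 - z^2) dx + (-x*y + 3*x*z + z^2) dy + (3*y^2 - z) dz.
d(omega) = (5*y + 3*z) dx ∧ dy + (2*z) dx ∧ dz + (-3*x + 6*y - 2*z) dy ∧ dz

For a 1-form omega = sum_i f_i dx_i, the exterior derivative is
  d(omega) = sum_{i < j} (∂f_j/∂x_i - ∂f_i/∂x_j) dx_i ∧ dx_j.
  coefficient of dx ∧ dy: ∂f_2/∂x - ∂f_1/∂y = ∂(-x*y + 3*x*z + z^2)/∂x - ∂(-3*y^2 - z^2)/∂y = 5*y + 3*z
  coefficient of dx ∧ dz: ∂f_3/∂x - ∂f_1/∂z = ∂(3*y^2 - z)/∂x - ∂(-3*y^2 - z^2)/∂z = 2*z
  coefficient of dy ∧ dz: ∂f_3/∂y - ∂f_2/∂z = ∂(3*y^2 - z)/∂y - ∂(-x*y + 3*x*z + z^2)/∂z = -3*x + 6*y - 2*z
Assembling: d(omega) = (5*y + 3*z) dx ∧ dy + (2*z) dx ∧ dz + (-3*x + 6*y - 2*z) dy ∧ dz.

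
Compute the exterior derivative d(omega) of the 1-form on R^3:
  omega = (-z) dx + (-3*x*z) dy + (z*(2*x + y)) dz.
d(omega) = (-3*z) dx ∧ dy + (2*z + 1) dx ∧ dz + (3*x + z) dy ∧ dz

For a 1-form omega = sum_i f_i dx_i, the exterior derivative is
  d(omega) = sum_{i < j} (∂f_j/∂x_i - ∂f_i/∂x_j) dx_i ∧ dx_j.
  coefficient of dx ∧ dy: ∂f_2/∂x - ∂f_1/∂y = ∂(-3*x*z)/∂x - ∂(-z)/∂y = -3*z
  coefficient of dx ∧ dz: ∂f_3/∂x - ∂f_1/∂z = ∂(z*(2*x + y))/∂x - ∂(-z)/∂z = 2*z + 1
  coefficient of dy ∧ dz: ∂f_3/∂y - ∂f_2/∂z = ∂(z*(2*x + y))/∂y - ∂(-3*x*z)/∂z = 3*x + z
Assembling: d(omega) = (-3*z) dx ∧ dy + (2*z + 1) dx ∧ dz + (3*x + z) dy ∧ dz.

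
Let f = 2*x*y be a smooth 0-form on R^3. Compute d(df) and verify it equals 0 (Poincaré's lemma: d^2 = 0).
d(df) = 0

Step 1: df = sum_i (∂f/∂x_i) dx_i = (2*y) dx + (2*x) dy + (0) dz.
Step 2: Apply d again. Using the 1-form formula, the coefficient of dx ∧ dy in d(df) is ∂^2 f/∂x ∂y - ∂^2 f/∂y ∂x = (2) - (2) = 0 (equality of mixed partials for smooth f).
Similarly for dx ∧ dz and dy ∧ dz — all coefficients vanish. So d(df) = 0.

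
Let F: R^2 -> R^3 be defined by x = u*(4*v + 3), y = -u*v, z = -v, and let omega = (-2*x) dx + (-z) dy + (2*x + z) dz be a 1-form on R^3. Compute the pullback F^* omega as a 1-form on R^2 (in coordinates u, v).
F^* omega = (-32*u*v^2 - 48*u*v - 18*u - v^2) du + (-32*u^2*v - 24*u^2 - 9*u*v - 6*u + v) dv

Using F^*(f dg) = (f ∘ F) d(g ∘ F), substitute each coordinate x_i by F_i(u, v) in f_i, and replace dx_i by d F_i = (∂F_i/∂u) du + (∂F_i/∂v) dv.
  For the x component: f_1(F) = 2*u*(-4*v - 3); d F_1 = (4*v + 3) du + (4*u) dv
  For the y component: f_2(F) = v; d F_2 = (-v) du + (-u) dv
  For the z component: f_3(F) = 8*u*v + 6*u - v; d F_3 = (0) du + (-1) dv
Combining and collecting du, dv coefficients:
  coeff of du: -32*u*v^2 - 48*u*v - 18*u - v^2
  coeff of dv: -32*u^2*v - 24*u^2 - 9*u*v - 6*u + v
F^* omega = (-32*u*v^2 - 48*u*v - 18*u - v^2) du + (-32*u^2*v - 24*u^2 - 9*u*v - 6*u + v) dv.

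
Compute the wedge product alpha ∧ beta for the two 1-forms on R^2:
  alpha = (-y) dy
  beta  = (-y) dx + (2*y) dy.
alpha ∧ beta = (-y^2) dx ∧ dy

Distribute the wedge, using dx_i ∧ dx_j = -dx_j ∧ dx_i and dx_i ∧ dx_i = 0. For each pair (i, j) with i < j, the coefficient of dx_i ∧ dx_j in alpha ∧ beta is (alpha_i * beta_j - alpha_j * beta_i). Collecting: alpha ∧ beta = (-y^2) dx ∧ dy.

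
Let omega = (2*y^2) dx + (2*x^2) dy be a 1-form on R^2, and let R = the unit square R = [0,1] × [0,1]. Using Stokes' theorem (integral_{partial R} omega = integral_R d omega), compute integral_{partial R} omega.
integral_(partial R) omega = 0

Stokes: integral_partial_R omega = integral_R d omega with d omega = (∂Q/∂x - ∂P/∂y) dx ∧ dy.
  ∂Q/∂x = 4*x
  ∂P/∂y = 4*y
  integrand = ∂Q/∂x - ∂P/∂y = 4*x - 4*y.
Integrating over R: integral_0^1 integral_0^1 (4*x - 4*y) dx dy = 0.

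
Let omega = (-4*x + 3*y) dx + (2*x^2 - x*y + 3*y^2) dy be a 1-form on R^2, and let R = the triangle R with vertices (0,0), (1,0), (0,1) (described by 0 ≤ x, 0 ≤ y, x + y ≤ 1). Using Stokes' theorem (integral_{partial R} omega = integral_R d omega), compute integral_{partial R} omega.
integral_(partial R) omega = -1

Stokes: integral_partial_R omega = integral_R d omega with d omega = (∂Q/∂x - ∂P/∂y) dx ∧ dy.
  ∂Q/∂x = 4*x - y
  ∂P/∂y = 3
  integrand = ∂Q/∂x - ∂P/∂y = 4*x - y - 3.
Integrating over R: integral_0^1 integral_0^{1-x} (4*x - y - 3) dy dx = -1.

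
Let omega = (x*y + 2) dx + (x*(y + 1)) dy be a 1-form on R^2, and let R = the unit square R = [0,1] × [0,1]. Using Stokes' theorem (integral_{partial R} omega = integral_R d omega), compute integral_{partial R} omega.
integral_(partial R) omega = 1

Stokes: integral_partial_R omega = integral_R d omega with d omega = (∂Q/∂x - ∂P/∂y) dx ∧ dy.
  ∂Q/∂x = y + 1
  ∂P/∂y = x
  integrand = ∂Q/∂x - ∂P/∂y = -x + y + 1.
Integrating over R: integral_0^1 integral_0^1 (-x + y + 1) dx dy = 1.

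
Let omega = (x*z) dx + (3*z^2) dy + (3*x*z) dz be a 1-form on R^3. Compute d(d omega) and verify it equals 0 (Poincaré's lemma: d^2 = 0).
d(d omega) = 0

Step 1: d omega = sum_{i<j} (∂f_j/∂x_i - ∂f_i/∂x_j) dx_i ∧ dx_j:
  coeff of dx ∧ dy: 0
  coeff of dx ∧ dz: -x + 3*z
  coeff of dy ∧ dz: -6*z
Step 2: Apply d again to each 2-form coefficient. The only possible 3-form in R^3 is dx ∧ dy ∧ dz, with coefficient
  ∂(coeff of dy∧dz)/∂x - ∂(coeff of dx∧dz)/∂y + ∂(coeff of dx∧dy)/∂z
  = ∂/∂x (-6*z) - ∂/∂y (-x + 3*z) + ∂/∂z (0).
Each of these terms simplifies to sums of mixed partials that cancel in pairs. The result is 0 (by equality of mixed partials for smooth functions — Schwarz / Clairaut).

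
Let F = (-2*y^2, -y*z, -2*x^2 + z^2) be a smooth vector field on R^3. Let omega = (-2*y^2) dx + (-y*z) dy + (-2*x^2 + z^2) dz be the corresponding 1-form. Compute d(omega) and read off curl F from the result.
d(omega) = (y) dy ∧ dz + (4*x) dz ∧ dx + (4*y) dx ∧ dy; curl F = (y, 4*x, 4*y)

d omega = sum_{i<j} (∂f_j/∂x_i - ∂f_i/∂x_j) dx_i ∧ dx_j. Under the identification (dy ∧ dz, dz ∧ dx, dx ∧ dy) ↔ (e_x, e_y, e_z), the coefficients are exactly the components of curl F. Compute:
  ∂R/∂y - ∂Q/∂z = (0) - (-y) = y
  ∂P/∂z - ∂R/∂x = (0) - (-4*x) = 4*x
  ∂Q/∂x - ∂P/∂y = (0) - (-4*y) = 4*y.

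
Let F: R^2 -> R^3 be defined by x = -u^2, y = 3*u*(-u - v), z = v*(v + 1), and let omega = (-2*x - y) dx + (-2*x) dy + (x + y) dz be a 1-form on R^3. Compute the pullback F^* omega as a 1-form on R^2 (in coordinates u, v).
F^* omega = (u^2*(-22*u - 12*v)) du + (u*(-6*u^2 - 8*u*v - 4*u - 6*v^2 - 3*v)) dv

Using F^*(f dg) = (f ∘ F) d(g ∘ F), substitute each coordinate x_i by F_i(u, v) in f_i, and replace dx_i by d F_i = (∂F_i/∂u) du + (∂F_i/∂v) dv.
  For the x component: f_1(F) = u*(5*u + 3*v); d F_1 = (-2*u) du + (0) dv
  For the y component: f_2(F) = 2*u^2; d F_2 = (-6*u - 3*v) du + (-3*u) dv
  For the z component: f_3(F) = u*(-4*u - 3*v); d F_3 = (0) du + (2*v + 1) dv
Combining and collecting du, dv coefficients:
  coeff of du: u^2*(-22*u - 12*v)
  coeff of dv: u*(-6*u^2 - 8*u*v - 4*u - 6*v^2 - 3*v)
F^* omega = (u^2*(-22*u - 12*v)) du + (u*(-6*u^2 - 8*u*v - 4*u - 6*v^2 - 3*v)) dv.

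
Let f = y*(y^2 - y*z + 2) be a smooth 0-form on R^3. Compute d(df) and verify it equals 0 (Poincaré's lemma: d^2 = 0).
d(df) = 0

Step 1: df = sum_i (∂f/∂x_i) dx_i = (0) dx + (3*y^2 - 2*y*z + 2) dy + (-y^2) dz.
Step 2: Apply d again. Using the 1-form formula, the coefficient of dx ∧ dy in d(df) is ∂^2 f/∂x ∂y - ∂^2 f/∂y ∂x = (0) - (0) = 0 (equality of mixed partials for smooth f).
Similarly for dx ∧ dz and dy ∧ dz — all coefficients vanish. So d(df) = 0.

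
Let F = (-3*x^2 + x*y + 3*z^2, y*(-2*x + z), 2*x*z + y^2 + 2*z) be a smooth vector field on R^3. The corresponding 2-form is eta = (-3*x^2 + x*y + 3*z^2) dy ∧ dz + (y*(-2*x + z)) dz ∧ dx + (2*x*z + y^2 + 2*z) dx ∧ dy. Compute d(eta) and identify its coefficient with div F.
d(eta) = (-6*x + y + z + 2) dx ∧ dy ∧ dz; div F = -6*x + y + z + 2

For a 2-form in R^3 of the form above, applying d gives a 3-form with coefficient ∂P/∂x + ∂Q/∂y + ∂R/∂z:
  ∂P/∂x = -6*x + y
  ∂Q/∂y = -2*x + z
  ∂R/∂z = 2*x + 2
Sum = -6*x + y + z + 2, which is exactly div F.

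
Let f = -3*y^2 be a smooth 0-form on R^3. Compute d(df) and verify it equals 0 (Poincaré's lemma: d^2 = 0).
d(df) = 0

Step 1: df = sum_i (∂f/∂x_i) dx_i = (0) dx + (-6*y) dy + (0) dz.
Step 2: Apply d again. Using the 1-form formula, the coefficient of dx ∧ dy in d(df) is ∂^2 f/∂x ∂y - ∂^2 f/∂y ∂x = (0) - (0) = 0 (equality of mixed partials for smooth f).
Similarly for dx ∧ dz and dy ∧ dz — all coefficients vanish. So d(df) = 0.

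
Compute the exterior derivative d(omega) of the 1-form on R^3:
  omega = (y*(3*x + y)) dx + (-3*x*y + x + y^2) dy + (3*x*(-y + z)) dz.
d(omega) = (-3*x - 5*y + 1) dx ∧ dy + (-3*y + 3*z) dx ∧ dz + (-3*x) dy ∧ dz

For a 1-form omega = sum_i f_i dx_i, the exterior derivative is
  d(omega) = sum_{i < j} (∂f_j/∂x_i - ∂f_i/∂x_j) dx_i ∧ dx_j.
  coefficient of dx ∧ dy: ∂f_2/∂x - ∂f_1/∂y = ∂(-3*x*y + x + y^2)/∂x - ∂(y*(3*x + y))/∂y = -3*x - 5*y + 1
  coefficient of dx ∧ dz: ∂f_3/∂x - ∂f_1/∂z = ∂(3*x*(-y + z))/∂x - ∂(y*(3*x + y))/∂z = -3*y + 3*z
  coefficient of dy ∧ dz: ∂f_3/∂y - ∂f_2/∂z = ∂(3*x*(-y + z))/∂y - ∂(-3*x*y + x + y^2)/∂z = -3*x
Assembling: d(omega) = (-3*x - 5*y + 1) dx ∧ dy + (-3*y + 3*z) dx ∧ dz + (-3*x) dy ∧ dz.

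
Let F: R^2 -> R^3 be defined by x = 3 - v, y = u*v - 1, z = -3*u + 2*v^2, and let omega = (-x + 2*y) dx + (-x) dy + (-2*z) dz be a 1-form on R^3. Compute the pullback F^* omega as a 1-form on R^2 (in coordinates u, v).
F^* omega = (-18*u + 13*v^2 - 3*v) du + (23*u*v - 3*u - 16*v^3 - v + 5) dv

Using F^*(f dg) = (f ∘ F) d(g ∘ F), substitute each coordinate x_i by F_i(u, v) in f_i, and replace dx_i by d F_i = (∂F_i/∂u) du + (∂F_i/∂v) dv.
  For the x component: f_1(F) = 2*u*v + v - 5; d F_1 = (0) du + (-1) dv
  For the y component: f_2(F) = v - 3; d F_2 = (v) du + (u) dv
  For the z component: f_3(F) = 6*u - 4*v^2; d F_3 = (-3) du + (4*v) dv
Combining and collecting du, dv coefficients:
  coeff of du: -18*u + 13*v^2 - 3*v
  coeff of dv: 23*u*v - 3*u - 16*v^3 - v + 5
F^* omega = (-18*u + 13*v^2 - 3*v) du + (23*u*v - 3*u - 16*v^3 - v + 5) dv.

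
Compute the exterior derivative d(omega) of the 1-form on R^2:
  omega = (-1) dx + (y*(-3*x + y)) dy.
d(omega) = (-3*y) dx ∧ dy

For a 1-form omega = sum_i f_i dx_i, the exterior derivative is
  d(omega) = sum_{i < j} (∂f_j/∂x_i - ∂f_i/∂x_j) dx_i ∧ dx_j.
  coefficient of dx ∧ dy: ∂f_2/∂x - ∂f_1/∂y = ∂(y*(-3*x + y))/∂x - ∂(-1)/∂y = -3*y
Assembling: d(omega) = (-3*y) dx ∧ dy.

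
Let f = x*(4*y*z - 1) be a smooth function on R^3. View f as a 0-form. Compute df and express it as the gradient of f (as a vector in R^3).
df = (4*y*z - 1) dx + (4*x*z) dy + (4*x*y) dz; grad f = (4*y*z - 1, 4*x*z, 4*x*y)

For a 0-form f, d f = (∂f/∂x) dx + (∂f/∂y) dy + (∂f/∂z) dz. The components of the vector representation are exactly the entries of grad f in Cartesian coordinates:
  ∂f/∂x = 4*y*z - 1
  ∂f/∂y = 4*x*z
  ∂f/∂z = 4*x*y.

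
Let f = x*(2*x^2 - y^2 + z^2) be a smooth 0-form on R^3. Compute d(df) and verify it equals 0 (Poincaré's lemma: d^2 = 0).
d(df) = 0

Step 1: df = sum_i (∂f/∂x_i) dx_i = (6*x^2 - y^2 + z^2) dx + (-2*x*y) dy + (2*x*z) dz.
Step 2: Apply d again. Using the 1-form formula, the coefficient of dx ∧ dy in d(df) is ∂^2 f/∂x ∂y - ∂^2 f/∂y ∂x = (-2*y) - (-2*y) = 0 (equality of mixed partials for smooth f).
Similarly for dx ∧ dz and dy ∧ dz — all coefficients vanish. So d(df) = 0.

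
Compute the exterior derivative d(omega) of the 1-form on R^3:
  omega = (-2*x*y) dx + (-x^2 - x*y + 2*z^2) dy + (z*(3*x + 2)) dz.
d(omega) = (-y) dx ∧ dy + (3*z) dx ∧ dz + (-4*z) dy ∧ dz

For a 1-form omega = sum_i f_i dx_i, the exterior derivative is
  d(omega) = sum_{i < j} (∂f_j/∂x_i - ∂f_i/∂x_j) dx_i ∧ dx_j.
  coefficient of dx ∧ dy: ∂f_2/∂x - ∂f_1/∂y = ∂(-x^2 - x*y + 2*z^2)/∂x - ∂(-2*x*y)/∂y = -y
  coefficient of dx ∧ dz: ∂f_3/∂x - ∂f_1/∂z = ∂(z*(3*x + 2))/∂x - ∂(-2*x*y)/∂z = 3*z
  coefficient of dy ∧ dz: ∂f_3/∂y - ∂f_2/∂z = ∂(z*(3*x + 2))/∂y - ∂(-x^2 - x*y + 2*z^2)/∂z = -4*z
Assembling: d(omega) = (-y) dx ∧ dy + (3*z) dx ∧ dz + (-4*z) dy ∧ dz.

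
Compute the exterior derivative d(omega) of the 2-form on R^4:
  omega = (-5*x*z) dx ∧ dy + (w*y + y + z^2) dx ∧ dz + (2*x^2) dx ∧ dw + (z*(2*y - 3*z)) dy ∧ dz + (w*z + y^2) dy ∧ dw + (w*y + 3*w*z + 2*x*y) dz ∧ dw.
d(omega) = (-w - 5*x - 1) dx ∧ dy ∧ dz + (3*y) dx ∧ dz ∧ dw + (2*x) dy ∧ dz ∧ dw

For a 2-form omega = sum_{i<j} g_{ij} dx_i ∧ dx_j, the exterior derivative is
  d(omega) = sum_{i<j} d(g_{ij}) ∧ dx_i ∧ dx_j = sum_{i<j, k} (∂g_{ij}/∂x_k) dx_k ∧ dx_i ∧ dx_j.
Expand each term, using dx_k ∧ dx_i ∧ dx_j = sgn(permutation) dx_{(a)} ∧ dx_{(b)} ∧ dx_{(c)} with (a < b < c) sorted:
  d(-5*x*z) includes (∂/∂z)(-5*x*z) dz = (-5*x) dz, which multiplied by dx ∧ dy gives (-5*x) dx ∧ dy ∧ dz
  d(w*y + y + z^2) includes (∂/∂y)(w*y + y + z^2) dy = (w + 1) dy, which multiplied by dx ∧ dz gives (-w - 1) dx ∧ dy ∧ dz
  d(w*y + y + z^2) includes (∂/∂w)(w*y + y + z^2) dw = (y) dw, which multiplied by dx ∧ dz gives (y) dx ∧ dz ∧ dw
  d(w*z + y^2) includes (∂/∂z)(w*z + y^2) dz = (w) dz, which multiplied by dy ∧ dw gives (-w) dy ∧ dz ∧ dw
  d(w*y + 3*w*z + 2*x*y) includes (∂/∂x)(w*y + 3*w*z + 2*x*y) dx = (2*y) dx, which multiplied by dz ∧ dw gives (2*y) dx ∧ dz ∧ dw
  d(w*y + 3*w*z + 2*x*y) includes (∂/∂y)(w*y + 3*w*z + 2*x*y) dy = (w + 2*x) dy, which multiplied by dz ∧ dw gives (w + 2*x) dy ∧ dz ∧ dw
Collecting like 3-forms: d(omega) = (-w - 5*x - 1) dx ∧ dy ∧ dz + (3*y) dx ∧ dz ∧ dw + (2*x) dy ∧ dz ∧ dw.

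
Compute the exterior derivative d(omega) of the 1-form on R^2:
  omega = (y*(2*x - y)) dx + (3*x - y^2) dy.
d(omega) = (-2*x + 2*y + 3) dx ∧ dy

For a 1-form omega = sum_i f_i dx_i, the exterior derivative is
  d(omega) = sum_{i < j} (∂f_j/∂x_i - ∂f_i/∂x_j) dx_i ∧ dx_j.
  coefficient of dx ∧ dy: ∂f_2/∂x - ∂f_1/∂y = ∂(3*x - y^2)/∂x - ∂(y*(2*x - y))/∂y = -2*x + 2*y + 3
Assembling: d(omega) = (-2*x + 2*y + 3) dx ∧ dy.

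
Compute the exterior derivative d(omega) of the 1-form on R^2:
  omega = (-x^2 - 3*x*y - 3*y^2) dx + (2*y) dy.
d(omega) = (3*x + 6*y) dx ∧ dy

For a 1-form omega = sum_i f_i dx_i, the exterior derivative is
  d(omega) = sum_{i < j} (∂f_j/∂x_i - ∂f_i/∂x_j) dx_i ∧ dx_j.
  coefficient of dx ∧ dy: ∂f_2/∂x - ∂f_1/∂y = ∂(2*y)/∂x - ∂(-x^2 - 3*x*y - 3*y^2)/∂y = 3*x + 6*y
Assembling: d(omega) = (3*x + 6*y) dx ∧ dy.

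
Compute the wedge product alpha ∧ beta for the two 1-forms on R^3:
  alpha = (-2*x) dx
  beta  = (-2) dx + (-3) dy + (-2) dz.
alpha ∧ beta = (6*x) dx ∧ dy + (4*x) dx ∧ dz

Distribute the wedge, using dx_i ∧ dx_j = -dx_j ∧ dx_i and dx_i ∧ dx_i = 0. For each pair (i, j) with i < j, the coefficient of dx_i ∧ dx_j in alpha ∧ beta is (alpha_i * beta_j - alpha_j * beta_i). Collecting: alpha ∧ beta = (6*x) dx ∧ dy + (4*x) dx ∧ dz.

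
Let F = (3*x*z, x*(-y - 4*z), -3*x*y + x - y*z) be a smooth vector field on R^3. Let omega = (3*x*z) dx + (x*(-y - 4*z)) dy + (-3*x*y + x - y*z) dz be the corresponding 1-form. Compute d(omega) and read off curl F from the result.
d(omega) = (x - z) dy ∧ dz + (3*x + 3*y - 1) dz ∧ dx + (-y - 4*z) dx ∧ dy; curl F = (x - z, 3*x + 3*y - 1, -y - 4*z)

d omega = sum_{i<j} (∂f_j/∂x_i - ∂f_i/∂x_j) dx_i ∧ dx_j. Under the identification (dy ∧ dz, dz ∧ dx, dx ∧ dy) ↔ (e_x, e_y, e_z), the coefficients are exactly the components of curl F. Compute:
  ∂R/∂y - ∂Q/∂z = (-3*x - z) - (-4*x) = x - z
  ∂P/∂z - ∂R/∂x = (3*x) - (1 - 3*y) = 3*x + 3*y - 1
  ∂Q/∂x - ∂P/∂y = (-y - 4*z) - (0) = -y - 4*z.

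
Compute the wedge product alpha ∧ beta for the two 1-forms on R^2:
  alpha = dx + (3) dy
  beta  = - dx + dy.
alpha ∧ beta = (4) dx ∧ dy

Distribute the wedge, using dx_i ∧ dx_j = -dx_j ∧ dx_i and dx_i ∧ dx_i = 0. For each pair (i, j) with i < j, the coefficient of dx_i ∧ dx_j in alpha ∧ beta is (alpha_i * beta_j - alpha_j * beta_i). Collecting: alpha ∧ beta = (4) dx ∧ dy.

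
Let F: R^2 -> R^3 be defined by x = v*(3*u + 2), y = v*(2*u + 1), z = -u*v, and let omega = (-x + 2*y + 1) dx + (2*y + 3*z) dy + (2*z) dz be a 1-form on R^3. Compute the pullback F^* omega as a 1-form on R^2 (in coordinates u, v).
F^* omega = (v*(7*u*v + 4*v + 3)) du + (7*u^2*v + 7*u*v + 3*u + 2*v + 2) dv

Using F^*(f dg) = (f ∘ F) d(g ∘ F), substitute each coordinate x_i by F_i(u, v) in f_i, and replace dx_i by d F_i = (∂F_i/∂u) du + (∂F_i/∂v) dv.
  For the x component: f_1(F) = u*v + 1; d F_1 = (3*v) du + (3*u + 2) dv
  For the y component: f_2(F) = v*(u + 2); d F_2 = (2*v) du + (2*u + 1) dv
  For the z component: f_3(F) = -2*u*v; d F_3 = (-v) du + (-u) dv
Combining and collecting du, dv coefficients:
  coeff of du: v*(7*u*v + 4*v + 3)
  coeff of dv: 7*u^2*v + 7*u*v + 3*u + 2*v + 2
F^* omega = (v*(7*u*v + 4*v + 3)) du + (7*u^2*v + 7*u*v + 3*u + 2*v + 2) dv.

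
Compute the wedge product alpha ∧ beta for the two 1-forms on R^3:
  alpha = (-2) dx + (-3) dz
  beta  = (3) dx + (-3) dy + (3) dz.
alpha ∧ beta = (6) dx ∧ dy + (3) dx ∧ dz + (-9) dy ∧ dz

Distribute the wedge, using dx_i ∧ dx_j = -dx_j ∧ dx_i and dx_i ∧ dx_i = 0. For each pair (i, j) with i < j, the coefficient of dx_i ∧ dx_j in alpha ∧ beta is (alpha_i * beta_j - alpha_j * beta_i). Collecting: alpha ∧ beta = (6) dx ∧ dy + (3) dx ∧ dz + (-9) dy ∧ dz.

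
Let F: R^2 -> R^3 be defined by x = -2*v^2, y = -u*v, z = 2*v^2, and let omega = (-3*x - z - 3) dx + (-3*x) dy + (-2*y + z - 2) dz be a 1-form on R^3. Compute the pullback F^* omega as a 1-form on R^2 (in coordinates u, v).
F^* omega = (-6*v^3) du + (2*v*(u*v - 4*v^2 + 2)) dv

Using F^*(f dg) = (f ∘ F) d(g ∘ F), substitute each coordinate x_i by F_i(u, v) in f_i, and replace dx_i by d F_i = (∂F_i/∂u) du + (∂F_i/∂v) dv.
  For the x component: f_1(F) = 4*v^2 - 3; d F_1 = (0) du + (-4*v) dv
  For the y component: f_2(F) = 6*v^2; d F_2 = (-v) du + (-u) dv
  For the z component: f_3(F) = 2*u*v + 2*v^2 - 2; d F_3 = (0) du + (4*v) dv
Combining and collecting du, dv coefficients:
  coeff of du: -6*v^3
  coeff of dv: 2*v*(u*v - 4*v^2 + 2)
F^* omega = (-6*v^3) du + (2*v*(u*v - 4*v^2 + 2)) dv.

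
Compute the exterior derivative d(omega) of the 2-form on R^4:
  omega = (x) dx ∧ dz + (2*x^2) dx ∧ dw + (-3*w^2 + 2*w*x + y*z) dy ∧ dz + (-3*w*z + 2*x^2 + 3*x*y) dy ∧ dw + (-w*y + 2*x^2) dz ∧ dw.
d(omega) = (2*w) dx ∧ dy ∧ dz + (-4*w + 2*x) dy ∧ dz ∧ dw + (4*x + 3*y) dx ∧ dy ∧ dw + (4*x) dx ∧ dz ∧ dw

For a 2-form omega = sum_{i<j} g_{ij} dx_i ∧ dx_j, the exterior derivative is
  d(omega) = sum_{i<j} d(g_{ij}) ∧ dx_i ∧ dx_j = sum_{i<j, k} (∂g_{ij}/∂x_k) dx_k ∧ dx_i ∧ dx_j.
Expand each term, using dx_k ∧ dx_i ∧ dx_j = sgn(permutation) dx_{(a)} ∧ dx_{(b)} ∧ dx_{(c)} with (a < b < c) sorted:
  d(-3*w^2 + 2*w*x + y*z) includes (∂/∂x)(-3*w^2 + 2*w*x + y*z) dx = (2*w) dx, which multiplied by dy ∧ dz gives (2*w) dx ∧ dy ∧ dz
  d(-3*w^2 + 2*w*x + y*z) includes (∂/∂w)(-3*w^2 + 2*w*x + y*z) dw = (-6*w + 2*x) dw, which multiplied by dy ∧ dz gives (-6*w + 2*x) dy ∧ dz ∧ dw
  d(-3*w*z + 2*x^2 + 3*x*y) includes (∂/∂x)(-3*w*z + 2*x^2 + 3*x*y) dx = (4*x + 3*y) dx, which multiplied by dy ∧ dw gives (4*x + 3*y) dx ∧ dy ∧ dw
  d(-3*w*z + 2*x^2 + 3*x*y) includes (∂/∂z)(-3*w*z + 2*x^2 + 3*x*y) dz = (-3*w) dz, which multiplied by dy ∧ dw gives (3*w) dy ∧ dz ∧ dw
  d(-w*y + 2*x^2) includes (∂/∂x)(-w*y + 2*x^2) dx = (4*x) dx, which multiplied by dz ∧ dw gives (4*x) dx ∧ dz ∧ dw
  d(-w*y + 2*x^2) includes (∂/∂y)(-w*y + 2*x^2) dy = (-w) dy, which multiplied by dz ∧ dw gives (-w) dy ∧ dz ∧ dw
Collecting like 3-forms: d(omega) = (2*w) dx ∧ dy ∧ dz + (-4*w + 2*x) dy ∧ dz ∧ dw + (4*x + 3*y) dx ∧ dy ∧ dw + (4*x) dx ∧ dz ∧ dw.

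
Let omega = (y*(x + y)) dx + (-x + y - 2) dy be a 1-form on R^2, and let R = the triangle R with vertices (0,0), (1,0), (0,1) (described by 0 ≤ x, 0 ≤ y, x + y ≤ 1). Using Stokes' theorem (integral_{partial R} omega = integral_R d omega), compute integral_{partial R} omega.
integral_(partial R) omega = -1

Stokes: integral_partial_R omega = integral_R d omega with d omega = (∂Q/∂x - ∂P/∂y) dx ∧ dy.
  ∂Q/∂x = -1
  ∂P/∂y = x + 2*y
  integrand = ∂Q/∂x - ∂P/∂y = -x - 2*y - 1.
Integrating over R: integral_0^1 integral_0^{1-x} (-x - 2*y - 1) dy dx = -1.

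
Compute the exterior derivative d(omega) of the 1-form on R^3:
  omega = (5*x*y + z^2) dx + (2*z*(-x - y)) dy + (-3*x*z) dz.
d(omega) = (-5*x - 2*z) dx ∧ dy + (-5*z) dx ∧ dz + (2*x + 2*y) dy ∧ dz

For a 1-form omega = sum_i f_i dx_i, the exterior derivative is
  d(omega) = sum_{i < j} (∂f_j/∂x_i - ∂f_i/∂x_j) dx_i ∧ dx_j.
  coefficient of dx ∧ dy: ∂f_2/∂x - ∂f_1/∂y = ∂(2*z*(-x - y))/∂x - ∂(5*x*y + z^2)/∂y = -5*x - 2*z
  coefficient of dx ∧ dz: ∂f_3/∂x - ∂f_1/∂z = ∂(-3*x*z)/∂x - ∂(5*x*y + z^2)/∂z = -5*z
  coefficient of dy ∧ dz: ∂f_3/∂y - ∂f_2/∂z = ∂(-3*x*z)/∂y - ∂(2*z*(-x - y))/∂z = 2*x + 2*y
Assembling: d(omega) = (-5*x - 2*z) dx ∧ dy + (-5*z) dx ∧ dz + (2*x + 2*y) dy ∧ dz.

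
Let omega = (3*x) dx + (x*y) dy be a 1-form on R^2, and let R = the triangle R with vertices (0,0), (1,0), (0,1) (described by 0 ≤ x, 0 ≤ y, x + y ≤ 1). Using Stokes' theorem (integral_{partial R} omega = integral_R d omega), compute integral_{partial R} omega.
integral_(partial R) omega = 1/6

Stokes: integral_partial_R omega = integral_R d omega with d omega = (∂Q/∂x - ∂P/∂y) dx ∧ dy.
  ∂Q/∂x = y
  ∂P/∂y = 0
  integrand = ∂Q/∂x - ∂P/∂y = y.
Integrating over R: integral_0^1 integral_0^{1-x} (y) dy dx = 1/6.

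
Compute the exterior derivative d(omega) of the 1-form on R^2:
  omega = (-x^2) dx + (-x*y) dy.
d(omega) = (-y) dx ∧ dy

For a 1-form omega = sum_i f_i dx_i, the exterior derivative is
  d(omega) = sum_{i < j} (∂f_j/∂x_i - ∂f_i/∂x_j) dx_i ∧ dx_j.
  coefficient of dx ∧ dy: ∂f_2/∂x - ∂f_1/∂y = ∂(-x*y)/∂x - ∂(-x^2)/∂y = -y
Assembling: d(omega) = (-y) dx ∧ dy.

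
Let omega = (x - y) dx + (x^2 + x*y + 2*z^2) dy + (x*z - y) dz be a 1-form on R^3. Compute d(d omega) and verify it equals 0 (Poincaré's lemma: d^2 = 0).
d(d omega) = 0

Step 1: d omega = sum_{i<j} (∂f_j/∂x_i - ∂f_i/∂x_j) dx_i ∧ dx_j:
  coeff of dx ∧ dy: 2*x + y + 1
  coeff of dx ∧ dz: z
  coeff of dy ∧ dz: -4*z - 1
Step 2: Apply d again to each 2-form coefficient. The only possible 3-form in R^3 is dx ∧ dy ∧ dz, with coefficient
  ∂(coeff of dy∧dz)/∂x - ∂(coeff of dx∧dz)/∂y + ∂(coeff of dx∧dy)/∂z
  = ∂/∂x (-4*z - 1) - ∂/∂y (z) + ∂/∂z (2*x + y + 1).
Each of these terms simplifies to sums of mixed partials that cancel in pairs. The result is 0 (by equality of mixed partials for smooth functions — Schwarz / Clairaut).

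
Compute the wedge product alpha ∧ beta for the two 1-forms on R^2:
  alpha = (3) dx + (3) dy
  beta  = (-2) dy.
alpha ∧ beta = (-6) dx ∧ dy

Distribute the wedge, using dx_i ∧ dx_j = -dx_j ∧ dx_i and dx_i ∧ dx_i = 0. For each pair (i, j) with i < j, the coefficient of dx_i ∧ dx_j in alpha ∧ beta is (alpha_i * beta_j - alpha_j * beta_i). Collecting: alpha ∧ beta = (-6) dx ∧ dy.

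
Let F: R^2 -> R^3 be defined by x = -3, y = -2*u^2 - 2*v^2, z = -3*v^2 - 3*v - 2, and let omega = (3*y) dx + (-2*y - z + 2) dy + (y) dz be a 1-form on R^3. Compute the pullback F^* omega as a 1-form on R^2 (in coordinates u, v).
F^* omega = (4*u*(-4*u^2 - 7*v^2 - 3*v - 4)) du + (-4*u^2*v + 6*u^2 - 16*v^3 - 6*v^2 - 16*v) dv

Using F^*(f dg) = (f ∘ F) d(g ∘ F), substitute each coordinate x_i by F_i(u, v) in f_i, and replace dx_i by d F_i = (∂F_i/∂u) du + (∂F_i/∂v) dv.
  For the x component: f_1(F) = -6*u^2 - 6*v^2; d F_1 = (0) du + (0) dv
  For the y component: f_2(F) = 4*u^2 + 7*v^2 + 3*v + 4; d F_2 = (-4*u) du + (-4*v) dv
  For the z component: f_3(F) = -2*u^2 - 2*v^2; d F_3 = (0) du + (-6*v - 3) dv
Combining and collecting du, dv coefficients:
  coeff of du: 4*u*(-4*u^2 - 7*v^2 - 3*v - 4)
  coeff of dv: -4*u^2*v + 6*u^2 - 16*v^3 - 6*v^2 - 16*v
F^* omega = (4*u*(-4*u^2 - 7*v^2 - 3*v - 4)) du + (-4*u^2*v + 6*u^2 - 16*v^3 - 6*v^2 - 16*v) dv.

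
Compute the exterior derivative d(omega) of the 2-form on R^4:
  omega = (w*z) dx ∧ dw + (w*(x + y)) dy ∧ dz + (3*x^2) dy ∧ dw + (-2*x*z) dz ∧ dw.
d(omega) = (-w - 2*z) dx ∧ dz ∧ dw + (w) dx ∧ dy ∧ dz + (x + y) dy ∧ dz ∧ dw + (6*x) dx ∧ dy ∧ dw

For a 2-form omega = sum_{i<j} g_{ij} dx_i ∧ dx_j, the exterior derivative is
  d(omega) = sum_{i<j} d(g_{ij}) ∧ dx_i ∧ dx_j = sum_{i<j, k} (∂g_{ij}/∂x_k) dx_k ∧ dx_i ∧ dx_j.
Expand each term, using dx_k ∧ dx_i ∧ dx_j = sgn(permutation) dx_{(a)} ∧ dx_{(b)} ∧ dx_{(c)} with (a < b < c) sorted:
  d(w*z) includes (∂/∂z)(w*z) dz = (w) dz, which multiplied by dx ∧ dw gives (-w) dx ∧ dz ∧ dw
  d(w*(x + y)) includes (∂/∂x)(w*(x + y)) dx = (w) dx, which multiplied by dy ∧ dz gives (w) dx ∧ dy ∧ dz
  d(w*(x + y)) includes (∂/∂w)(w*(x + y)) dw = (x + y) dw, which multiplied by dy ∧ dz gives (x + y) dy ∧ dz ∧ dw
  d(3*x^2) includes (∂/∂x)(3*x^2) dx = (6*x) dx, which multiplied by dy ∧ dw gives (6*x) dx ∧ dy ∧ dw
  d(-2*x*z) includes (∂/∂x)(-2*x*z) dx = (-2*z) dx, which multiplied by dz ∧ dw gives (-2*z) dx ∧ dz ∧ dw
Collecting like 3-forms: d(omega) = (-w - 2*z) dx ∧ dz ∧ dw + (w) dx ∧ dy ∧ dz + (x + y) dy ∧ dz ∧ dw + (6*x) dx ∧ dy ∧ dw.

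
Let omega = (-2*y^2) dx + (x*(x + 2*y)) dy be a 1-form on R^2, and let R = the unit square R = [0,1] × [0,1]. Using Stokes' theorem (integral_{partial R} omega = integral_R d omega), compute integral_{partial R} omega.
integral_(partial R) omega = 4

Stokes: integral_partial_R omega = integral_R d omega with d omega = (∂Q/∂x - ∂P/∂y) dx ∧ dy.
  ∂Q/∂x = 2*x + 2*y
  ∂P/∂y = -4*y
  integrand = ∂Q/∂x - ∂P/∂y = 2*x + 6*y.
Integrating over R: integral_0^1 integral_0^1 (2*x + 6*y) dx dy = 4.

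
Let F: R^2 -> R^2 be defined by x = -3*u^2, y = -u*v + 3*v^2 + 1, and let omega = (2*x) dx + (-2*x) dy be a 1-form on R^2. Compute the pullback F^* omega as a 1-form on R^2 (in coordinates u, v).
F^* omega = (6*u^2*(6*u - v)) du + (6*u^2*(-u + 6*v)) dv

Using F^*(f dg) = (f ∘ F) d(g ∘ F), substitute each coordinate x_i by F_i(u, v) in f_i, and replace dx_i by d F_i = (∂F_i/∂u) du + (∂F_i/∂v) dv.
  For the x component: f_1(F) = -6*u^2; d F_1 = (-6*u) du + (0) dv
  For the y component: f_2(F) = 6*u^2; d F_2 = (-v) du + (-u + 6*v) dv
Combining and collecting du, dv coefficients:
  coeff of du: 6*u^2*(6*u - v)
  coeff of dv: 6*u^2*(-u + 6*v)
F^* omega = (6*u^2*(6*u - v)) du + (6*u^2*(-u + 6*v)) dv.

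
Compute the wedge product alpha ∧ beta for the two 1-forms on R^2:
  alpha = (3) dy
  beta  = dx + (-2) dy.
alpha ∧ beta = (-3) dx ∧ dy

Distribute the wedge, using dx_i ∧ dx_j = -dx_j ∧ dx_i and dx_i ∧ dx_i = 0. For each pair (i, j) with i < j, the coefficient of dx_i ∧ dx_j in alpha ∧ beta is (alpha_i * beta_j - alpha_j * beta_i). Collecting: alpha ∧ beta = (-3) dx ∧ dy.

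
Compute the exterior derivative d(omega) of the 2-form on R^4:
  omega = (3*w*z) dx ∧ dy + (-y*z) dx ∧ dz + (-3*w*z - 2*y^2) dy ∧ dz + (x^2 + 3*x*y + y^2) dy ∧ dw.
d(omega) = (3*w + z) dx ∧ dy ∧ dz + (2*x + 3*y + 3*z) dx ∧ dy ∧ dw + (-3*z) dy ∧ dz ∧ dw

For a 2-form omega = sum_{i<j} g_{ij} dx_i ∧ dx_j, the exterior derivative is
  d(omega) = sum_{i<j} d(g_{ij}) ∧ dx_i ∧ dx_j = sum_{i<j, k} (∂g_{ij}/∂x_k) dx_k ∧ dx_i ∧ dx_j.
Expand each term, using dx_k ∧ dx_i ∧ dx_j = sgn(permutation) dx_{(a)} ∧ dx_{(b)} ∧ dx_{(c)} with (a < b < c) sorted:
  d(3*w*z) includes (∂/∂z)(3*w*z) dz = (3*w) dz, which multiplied by dx ∧ dy gives (3*w) dx ∧ dy ∧ dz
  d(3*w*z) includes (∂/∂w)(3*w*z) dw = (3*z) dw, which multiplied by dx ∧ dy gives (3*z) dx ∧ dy ∧ dw
  d(-y*z) includes (∂/∂y)(-y*z) dy = (-z) dy, which multiplied by dx ∧ dz gives (z) dx ∧ dy ∧ dz
  d(-3*w*z - 2*y^2) includes (∂/∂w)(-3*w*z - 2*y^2) dw = (-3*z) dw, which multiplied by dy ∧ dz gives (-3*z) dy ∧ dz ∧ dw
  d(x^2 + 3*x*y + y^2) includes (∂/∂x)(x^2 + 3*x*y + y^2) dx = (2*x + 3*y) dx, which multiplied by dy ∧ dw gives (2*x + 3*y) dx ∧ dy ∧ dw
Collecting like 3-forms: d(omega) = (3*w + z) dx ∧ dy ∧ dz + (2*x + 3*y + 3*z) dx ∧ dy ∧ dw + (-3*z) dy ∧ dz ∧ dw.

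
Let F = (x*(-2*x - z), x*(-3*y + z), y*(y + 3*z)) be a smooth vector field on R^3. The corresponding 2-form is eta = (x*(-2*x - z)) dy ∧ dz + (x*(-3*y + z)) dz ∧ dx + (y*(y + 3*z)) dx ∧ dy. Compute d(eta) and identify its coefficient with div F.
d(eta) = (-7*x + 3*y - z) dx ∧ dy ∧ dz; div F = -7*x + 3*y - z

For a 2-form in R^3 of the form above, applying d gives a 3-form with coefficient ∂P/∂x + ∂Q/∂y + ∂R/∂z:
  ∂P/∂x = -4*x - z
  ∂Q/∂y = -3*x
  ∂R/∂z = 3*y
Sum = -7*x + 3*y - z, which is exactly div F.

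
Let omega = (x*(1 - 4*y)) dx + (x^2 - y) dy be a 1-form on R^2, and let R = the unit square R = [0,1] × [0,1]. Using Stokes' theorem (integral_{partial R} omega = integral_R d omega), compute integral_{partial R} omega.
integral_(partial R) omega = 3

Stokes: integral_partial_R omega = integral_R d omega with d omega = (∂Q/∂x - ∂P/∂y) dx ∧ dy.
  ∂Q/∂x = 2*x
  ∂P/∂y = -4*x
  integrand = ∂Q/∂x - ∂P/∂y = 6*x.
Integrating over R: integral_0^1 integral_0^1 (6*x) dx dy = 3.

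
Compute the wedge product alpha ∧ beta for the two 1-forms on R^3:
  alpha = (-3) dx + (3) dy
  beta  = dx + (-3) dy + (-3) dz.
alpha ∧ beta = (6) dx ∧ dy + (9) dx ∧ dz + (-9) dy ∧ dz

Distribute the wedge, using dx_i ∧ dx_j = -dx_j ∧ dx_i and dx_i ∧ dx_i = 0. For each pair (i, j) with i < j, the coefficient of dx_i ∧ dx_j in alpha ∧ beta is (alpha_i * beta_j - alpha_j * beta_i). Collecting: alpha ∧ beta = (6) dx ∧ dy + (9) dx ∧ dz + (-9) dy ∧ dz.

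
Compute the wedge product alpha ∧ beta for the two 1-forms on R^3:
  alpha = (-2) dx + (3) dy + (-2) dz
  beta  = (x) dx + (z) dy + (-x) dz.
alpha ∧ beta = (-3*x - 2*z) dx ∧ dy + (4*x) dx ∧ dz + (-3*x + 2*z) dy ∧ dz

Distribute the wedge, using dx_i ∧ dx_j = -dx_j ∧ dx_i and dx_i ∧ dx_i = 0. For each pair (i, j) with i < j, the coefficient of dx_i ∧ dx_j in alpha ∧ beta is (alpha_i * beta_j - alpha_j * beta_i). Collecting: alpha ∧ beta = (-3*x - 2*z) dx ∧ dy + (4*x) dx ∧ dz + (-3*x + 2*z) dy ∧ dz.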